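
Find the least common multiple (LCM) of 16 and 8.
16

First find GCD(16, 8) using the Euclidean algorithm:
16 = 2 × 8 + 0
GCD(16, 8) = 8

LCM formula: LCM(a, b) = (a × b) / GCD(a, b)
LCM(16, 8) = (16 × 8) / 8
LCM(16, 8) = 128 / 8
LCM(16, 8) = 16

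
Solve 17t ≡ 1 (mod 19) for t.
17^(-1) ≡ 9 (mod 19). Verification: 17 × 9 = 153 ≡ 1 (mod 19)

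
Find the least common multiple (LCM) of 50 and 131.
6550

First find GCD(50, 131) using the Euclidean algorithm:
50 = 0 × 131 + 50
131 = 2 × 50 + 31
50 = 1 × 31 + 19
31 = 1 × 19 + 12
19 = 1 × 12 + 7
12 = 1 × 7 + 5
7 = 1 × 5 + 2
5 = 2 × 2 + 1
2 = 2 × 1 + 0
GCD(50, 131) = 1

LCM formula: LCM(a, b) = (a × b) / GCD(a, b)
LCM(50, 131) = (50 × 131) / 1
LCM(50, 131) = 6550 / 1
LCM(50, 131) = 6550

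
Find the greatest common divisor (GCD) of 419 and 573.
1

Using the Euclidean algorithm:
419 = 0 × 573 + 419
573 = 1 × 419 + 154
419 = 2 × 154 + 111
154 = 1 × 111 + 43
111 = 2 × 43 + 25
43 = 1 × 25 + 18
25 = 1 × 18 + 7
18 = 2 × 7 + 4
7 = 1 × 4 + 3
4 = 1 × 3 + 1
3 = 3 × 1 + 0

GCD(419, 573) = 1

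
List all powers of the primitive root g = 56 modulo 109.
g^1, g^2, ..., g^{108} mod 109: {56, 84, 17, 80, 11, 71, 52, 78, 8, 12, 18, 27, 95, 88, 23, 89, 79, 64, 96, 35, 107, 106, 50, 75, 58, 87, 76, 5, 62, 93, 85, 73, 55, 28, 42, 63, 40, 60, 90, 26, 39, 4, 6, 9, 68, 102, 44, 66, 99, 94, 32, 48, 72, 108, 53, 25, 92, 29, 98, 38, 57, 31, 101, 97, 91, 82, 14, 21, 86, 20, 30, 45, 13, 74, 2, 3, 59, 34, 51, 22, 33, 104, 47, 16, 24, 36, 54, 81, 67, 46, 69, 49, 19, 83, 70, 105, 103, 100, 41, 7, 65, 43, 10, 15, 77, 61, 37, 1}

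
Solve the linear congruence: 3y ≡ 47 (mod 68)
61

Since gcd(3, 68) = 1 divides 47, a solution exists.
Multiply both sides by the inverse of 3 mod 68:
  3^(-1) mod 68 = 23
  x ≡ 23 × 47 ≡ 1081 ≡ 61 (mod 68)
Verification: 3 × 61 = 183 = 2 × 68 + 47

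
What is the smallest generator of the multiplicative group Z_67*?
p - 1 = 66 has prime divisors 2, 3, 11. h is a primitive root mod 67 iff h^(66/q) ≢ 1 (mod 67) for each such q.
h = 2: 2^33 ≡ 66, 2^22 ≡ 37, 2^6 ≡ 64 (mod 67); none is 1, so 2 has order 66 and is a primitive root.
The smallest primitive root mod 67 is g = 2.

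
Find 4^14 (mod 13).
Using Fermat: 4^{12} ≡ 1 (mod 13). 14 ≡ 2 (mod 12). So 4^{14} ≡ 4^{2} ≡ 3 (mod 13)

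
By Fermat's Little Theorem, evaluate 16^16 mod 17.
By Fermat's Little Theorem, 16^{16} ≡ 1 (mod 17) since 17 is prime and gcd(16, 17) = 1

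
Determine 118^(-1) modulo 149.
118^(-1) ≡ 24 (mod 149). Verification: 118 × 24 = 2832 ≡ 1 (mod 149)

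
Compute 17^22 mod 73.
Using repeated squaring. 22 = 16 + 4 + 2 (binary 10110). Repeated squaring mod 73: 17^1 ≡ 17; 17^2 ≡ 17² = 289 ≡ 70; 17^4 ≡ 70² = 4900 ≡ 9; 17^8 ≡ 9² = 81 ≡ 8; 17^16 ≡ 8² = 64 ≡ 64. Multiply: 17^22 = 17^16 × 17^4 × 17^2 ≡ 64 × 9 × 70 (mod 73): 64 × 9 = 576 ≡ 65; 65 × 70 = 4550 ≡ 24. So 17^22 ≡ 24 (mod 73).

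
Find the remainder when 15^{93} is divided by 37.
By Fermat: 15^{36} ≡ 1 (mod 37). 93 = 2×36 + 21. So 15^{93} ≡ 15^{21} ≡ 29 (mod 37)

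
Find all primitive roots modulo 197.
Primitive roots mod 197: {2, 3, 5, 8, 11, 12, 13, 17, 18, 21, 27, 30, 31, 32, 35, 38, 44, 45, 46, 48, 50, 52, 56, 57, 58, 66, 67, 71, 72, 73, 74, 75, 78, 79, 80, 82, 86, 89, 91, 94, 95, 98, 99, 102, 103, 106, 108, 111, 115, 117, 118, 119, 122, 123, 124, 125, 126, 130, 131, 139, 140, 141, 145, 147, 149, 151, 152, 153, 159, 162, 165, 166, 167, 170, 176, 179, 180, 184, 185, 186, 189, 192, 194, 195}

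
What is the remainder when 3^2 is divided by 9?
2 = 2 (binary 10). Repeated squaring mod 9: 3^1 ≡ 3; 3^2 ≡ 3² = 9 ≡ 0. So 3^2 ≡ 0 (mod 9).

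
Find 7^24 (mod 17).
Using Fermat: 7^{16} ≡ 1 (mod 17). 24 ≡ 8 (mod 16). So 7^{24} ≡ 7^{8} ≡ 16 (mod 17)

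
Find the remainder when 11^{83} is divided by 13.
By Fermat: 11^{12} ≡ 1 (mod 13). 83 = 6×12 + 11. So 11^{83} ≡ 11^{11} ≡ 6 (mod 13)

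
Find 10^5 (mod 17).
5 = 4 + 1 (binary 101). Repeated squaring mod 17: 10^1 ≡ 10; 10^2 ≡ 10² = 100 ≡ 15; 10^4 ≡ 15² = 225 ≡ 4. Multiply: 10^5 = 10^4 × 10^1 ≡ 4 × 10 (mod 17): 4 × 10 = 40 ≡ 6. So 10^5 ≡ 6 (mod 17).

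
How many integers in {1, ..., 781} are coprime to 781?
700

Prime factorization: 781 = 11 × 71
Using the formula φ(n) = n × Π(1 - 1/p) for each prime factor p:
φ(781) = 781 × (1 - 1/11) × (1 - 1/71)
φ(781) = 700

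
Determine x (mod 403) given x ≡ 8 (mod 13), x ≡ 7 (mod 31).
255

Using the Chinese Remainder Theorem:
M = product of moduli = 403
For equation 1: M_1 = 31, 31 ≡ 5 (mod 13), inverse of 31 mod 13 is 8 (check: 5 × 8 = 40 ≡ 1 (mod 13))
For equation 2: M_2 = 13, 13 ≡ 13 (mod 31), inverse of 13 mod 31 is 12 (check: 13 × 12 = 156 ≡ 1 (mod 31))
Combine: x ≡ Σ r_i×M_i×(M_i⁻¹ mod m_i) = 8×31×8 + 7×13×12 = 1984 + 1092 = 3076
3076 mod 403 = 255
x ≡ 255 (mod 403)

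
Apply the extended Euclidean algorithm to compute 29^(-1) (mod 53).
Extended GCD: 29(11) + 53(-6) = 1. So 29^(-1) ≡ 11 ≡ 11 (mod 53). Verify: 29 × 11 = 319 ≡ 1 (mod 53)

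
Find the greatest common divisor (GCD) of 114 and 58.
2

Using the Euclidean algorithm:
114 = 1 × 58 + 56
58 = 1 × 56 + 2
56 = 28 × 2 + 0

GCD(114, 58) = 2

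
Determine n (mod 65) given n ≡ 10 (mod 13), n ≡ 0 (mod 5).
10

Using the Chinese Remainder Theorem:
M = product of moduli = 65
For equation 1: M_1 = 5, 5 ≡ 5 (mod 13), inverse of 5 mod 13 is 8 (check: 5 × 8 = 40 ≡ 1 (mod 13))
For equation 2: M_2 = 13, 13 ≡ 3 (mod 5), inverse of 13 mod 5 is 2 (check: 3 × 2 = 6 ≡ 1 (mod 5))
Combine: n ≡ Σ r_i×M_i×(M_i⁻¹ mod m_i) = 10×5×8 + 0×13×2 = 400 + 0 = 400
400 mod 65 = 10
n ≡ 10 (mod 65)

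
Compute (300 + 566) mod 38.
30

(300 + 566) = 866
866 mod 38 = 30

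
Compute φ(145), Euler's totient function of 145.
112

Prime factorization: 145 = 5 × 29
Using the formula φ(n) = n × Π(1 - 1/p) for each prime factor p:
φ(145) = 145 × (1 - 1/5) × (1 - 1/29)
φ(145) = 112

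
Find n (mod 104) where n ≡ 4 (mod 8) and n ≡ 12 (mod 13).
M = 8 × 13 = 104. M₁ = 13, y₁ ≡ 5 (mod 8). M₂ = 8, y₂ ≡ 5 (mod 13). n = 4×13×5 + 12×8×5 ≡ 12 (mod 104)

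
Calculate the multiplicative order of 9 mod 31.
Powers of 9 mod 31: 9^1≡9, 9^2≡19, 9^3≡16, 9^4≡20, 9^5≡25, 9^6≡8, 9^7≡10, 9^8≡28, 9^9≡4, 9^10≡5, 9^11≡14, 9^12≡2, 9^13≡18, 9^14≡7, 9^15≡1. Order = 15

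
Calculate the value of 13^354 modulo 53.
Using Fermat: 13^{52} ≡ 1 (mod 53). 354 ≡ 42 (mod 52). So 13^{354} ≡ 13^{42} ≡ 24 (mod 53)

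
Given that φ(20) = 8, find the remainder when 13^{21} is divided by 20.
By Euler: 13^{8} ≡ 1 (mod 20) since gcd(13, 20) = 1. 21 = 2×8 + 5. So 13^{21} ≡ 13^{5} ≡ 13 (mod 20)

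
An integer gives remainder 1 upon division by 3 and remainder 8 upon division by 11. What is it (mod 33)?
M = 3 × 11 = 33. M₁ = 11, y₁ ≡ 2 (mod 3). M₂ = 3, y₂ ≡ 4 (mod 11). n = 1×11×2 + 8×3×4 ≡ 19 (mod 33). The smallest positive such number is 19.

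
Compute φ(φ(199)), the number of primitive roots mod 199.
Number of primitive roots mod 199 = φ(198) = 60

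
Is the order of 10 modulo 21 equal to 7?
No, the actual order is 6, not 7.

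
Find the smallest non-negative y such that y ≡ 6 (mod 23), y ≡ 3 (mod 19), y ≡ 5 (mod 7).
1846

Using the Chinese Remainder Theorem:
M = product of moduli = 3059
For equation 1: M_1 = 133, 133 ≡ 18 (mod 23), inverse of 133 mod 23 is 9 (check: 18 × 9 = 162 ≡ 1 (mod 23))
For equation 2: M_2 = 161, 161 ≡ 9 (mod 19), inverse of 161 mod 19 is 17 (check: 9 × 17 = 153 ≡ 1 (mod 19))
For equation 3: M_3 = 437, 437 ≡ 3 (mod 7), inverse of 437 mod 7 is 5 (check: 3 × 5 = 15 ≡ 1 (mod 7))
Combine: y ≡ Σ r_i×M_i×(M_i⁻¹ mod m_i) = 6×133×9 + 3×161×17 + 5×437×5 = 7182 + 8211 + 10925 = 26318
26318 mod 3059 = 1846
y ≡ 1846 (mod 3059)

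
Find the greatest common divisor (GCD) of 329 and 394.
1

Using the Euclidean algorithm:
329 = 0 × 394 + 329
394 = 1 × 329 + 65
329 = 5 × 65 + 4
65 = 16 × 4 + 1
4 = 4 × 1 + 0

GCD(329, 394) = 1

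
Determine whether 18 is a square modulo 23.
By Euler's criterion: 18^{11} ≡ 1 (mod 23). Since this equals 1, 18 is a QR.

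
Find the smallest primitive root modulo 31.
3

A primitive root g modulo p has order p-1 = 30
Prime divisors of 30: [2, 3, 5]
g is a primitive root iff g^(30/q) ≢ 1 (mod 31) for each prime divisor q
Testing small values:
  g = 2: 2^15 ≡ 1, 2^10 ≡ 1, 2^6 ≡ 2 (mod 31) → 2^15 ≡ 1, not primitive root
  g = 3: 3^15 ≡ 30, 3^10 ≡ 25, 3^6 ≡ 16 (mod 31) → none is 1, primitive root!
The smallest primitive root is 3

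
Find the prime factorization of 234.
2 × 3^2 × 13

Divide by primes starting from smallest:
234 ÷ 2 = 117
117 ÷ 3 = 39
39 ÷ 3 = 13
13 ÷ 13 = 1

234 = 2 × 3^2 × 13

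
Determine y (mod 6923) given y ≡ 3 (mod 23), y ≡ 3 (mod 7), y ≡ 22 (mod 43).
1613

Using the Chinese Remainder Theorem:
M = product of moduli = 6923
For equation 1: M_1 = 301, 301 ≡ 2 (mod 23), inverse of 301 mod 23 is 12 (check: 2 × 12 = 24 ≡ 1 (mod 23))
For equation 2: M_2 = 989, 989 ≡ 2 (mod 7), inverse of 989 mod 7 is 4 (check: 2 × 4 = 8 ≡ 1 (mod 7))
For equation 3: M_3 = 161, 161 ≡ 32 (mod 43), inverse of 161 mod 43 is 39 (check: 32 × 39 = 1248 ≡ 1 (mod 43))
Combine: y ≡ Σ r_i×M_i×(M_i⁻¹ mod m_i) = 3×301×12 + 3×989×4 + 22×161×39 = 10836 + 11868 + 138138 = 160842
160842 mod 6923 = 1613
y ≡ 1613 (mod 6923)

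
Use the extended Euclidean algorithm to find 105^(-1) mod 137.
Extended GCD: 105(-30) + 137(23) = 1. So 105^(-1) ≡ 107 ≡ 107 (mod 137). Verify: 105 × 107 = 11235 ≡ 1 (mod 137)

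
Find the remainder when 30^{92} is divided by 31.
By Fermat: 30^{30} ≡ 1 (mod 31). 92 = 3×30 + 2. So 30^{92} ≡ 30^{2} ≡ 1 (mod 31)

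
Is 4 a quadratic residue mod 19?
By Euler's criterion: 4^{9} ≡ 1 (mod 19). Since this equals 1, 4 is a QR.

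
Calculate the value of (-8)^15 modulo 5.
Using Fermat: (-8)^{4} ≡ 1 (mod 5). 15 ≡ 3 (mod 4). So (-8)^{15} ≡ (-8)^{3} ≡ 3 (mod 5)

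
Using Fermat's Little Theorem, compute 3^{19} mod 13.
3

By Fermat's Little Theorem, a^(p-1) ≡ 1 (mod p) for prime p and gcd(a, p) = 1
Here p = 13, so 3^12 ≡ 1 (mod 13)
We can reduce the exponent: 19 mod 12 = 7
So 3^19 ≡ 3^7 (mod 13)
Computing: 3^7 mod 13 = 3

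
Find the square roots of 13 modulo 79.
The square roots of 13 mod 79 are 31 and 48. Verify: 31² = 961 ≡ 13 (mod 79)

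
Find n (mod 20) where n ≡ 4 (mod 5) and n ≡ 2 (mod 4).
M = 5 × 4 = 20. M₁ = 4, y₁ ≡ 4 (mod 5). M₂ = 5, y₂ ≡ 1 (mod 4). n = 4×4×4 + 2×5×1 ≡ 14 (mod 20)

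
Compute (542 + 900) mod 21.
14

(542 + 900) = 1442
1442 mod 21 = 14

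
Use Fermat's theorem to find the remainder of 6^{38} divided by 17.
8

By Fermat's Little Theorem, a^(p-1) ≡ 1 (mod p) for prime p and gcd(a, p) = 1
Here p = 17, so 6^16 ≡ 1 (mod 17)
We can reduce the exponent: 38 mod 16 = 6
So 6^38 ≡ 6^6 (mod 17)
Computing: 6^6 mod 17 = 8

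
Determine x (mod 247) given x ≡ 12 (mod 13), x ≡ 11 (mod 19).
220

Using the Chinese Remainder Theorem:
M = product of moduli = 247
For equation 1: M_1 = 19, 19 ≡ 6 (mod 13), inverse of 19 mod 13 is 11 (check: 6 × 11 = 66 ≡ 1 (mod 13))
For equation 2: M_2 = 13, 13 ≡ 13 (mod 19), inverse of 13 mod 19 is 3 (check: 13 × 3 = 39 ≡ 1 (mod 19))
Combine: x ≡ Σ r_i×M_i×(M_i⁻¹ mod m_i) = 12×19×11 + 11×13×3 = 2508 + 429 = 2937
2937 mod 247 = 220
x ≡ 220 (mod 247)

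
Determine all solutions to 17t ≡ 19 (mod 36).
35

Since gcd(17, 36) = 1 divides 19, a solution exists.
Multiply both sides by the inverse of 17 mod 36:
  17^(-1) mod 36 = 17
  x ≡ 17 × 19 ≡ 323 ≡ 35 (mod 36)
Verification: 17 × 35 = 595 = 16 × 36 + 19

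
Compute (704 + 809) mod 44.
17

(704 + 809) = 1513
1513 mod 44 = 17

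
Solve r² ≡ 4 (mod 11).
The square roots of 4 mod 11 are 9 and 2. Verify: 9² = 81 ≡ 4 (mod 11)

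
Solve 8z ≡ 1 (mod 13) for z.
8^(-1) ≡ 5 (mod 13). Verification: 8 × 5 = 40 ≡ 1 (mod 13)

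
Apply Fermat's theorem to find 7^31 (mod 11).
By Fermat: 7^{10} ≡ 1 (mod 11). 31 = 3×10 + 1. So 7^{31} ≡ 7^{1} ≡ 7 (mod 11)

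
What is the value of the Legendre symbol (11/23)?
(11/23) = 11^{11} mod 23 = -1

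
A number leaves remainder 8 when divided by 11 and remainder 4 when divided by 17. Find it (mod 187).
M = 11 × 17 = 187. M₁ = 17, y₁ ≡ 2 (mod 11). M₂ = 11, y₂ ≡ 14 (mod 17). t = 8×17×2 + 4×11×14 ≡ 140 (mod 187)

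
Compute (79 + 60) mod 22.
7

(79 + 60) = 139
139 mod 22 = 7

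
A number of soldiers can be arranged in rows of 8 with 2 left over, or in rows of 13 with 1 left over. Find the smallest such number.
M = 8 × 13 = 104. M₁ = 13, y₁ ≡ 5 (mod 8). M₂ = 8, y₂ ≡ 5 (mod 13). y = 2×13×5 + 1×8×5 ≡ 66 (mod 104). The smallest positive such number is 66.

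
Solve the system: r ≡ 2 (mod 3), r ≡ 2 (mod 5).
M = 3 × 5 = 15. M₁ = 5, y₁ ≡ 2 (mod 3). M₂ = 3, y₂ ≡ 2 (mod 5). r = 2×5×2 + 2×3×2 ≡ 2 (mod 15)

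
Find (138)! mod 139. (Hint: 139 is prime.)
By Wilson's theorem, (138)! ≡ -1 ≡ 138 (mod 139)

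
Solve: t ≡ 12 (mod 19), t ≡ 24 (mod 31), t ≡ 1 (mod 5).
M = 19 × 31 × 5 = 2945. M₁ = 155, y₁ ≡ 13 (mod 19). M₂ = 95, y₂ ≡ 16 (mod 31). M₃ = 589, y₃ ≡ 4 (mod 5). t = 12×155×13 + 24×95×16 + 1×589×4 ≡ 1171 (mod 2945)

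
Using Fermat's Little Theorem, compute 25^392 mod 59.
By Fermat: 25^{58} ≡ 1 (mod 59). 392 = 6×58 + 44. So 25^{392} ≡ 25^{44} ≡ 5 (mod 59)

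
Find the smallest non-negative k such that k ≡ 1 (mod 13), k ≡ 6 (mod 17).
40

Using the Chinese Remainder Theorem:
M = product of moduli = 221
For equation 1: M_1 = 17, 17 ≡ 4 (mod 13), inverse of 17 mod 13 is 10 (check: 4 × 10 = 40 ≡ 1 (mod 13))
For equation 2: M_2 = 13, 13 ≡ 13 (mod 17), inverse of 13 mod 17 is 4 (check: 13 × 4 = 52 ≡ 1 (mod 17))
Combine: k ≡ Σ r_i×M_i×(M_i⁻¹ mod m_i) = 1×17×10 + 6×13×4 = 170 + 312 = 482
482 mod 221 = 40
k ≡ 40 (mod 221)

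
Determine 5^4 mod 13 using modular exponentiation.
4 = 4 (binary 100). Repeated squaring mod 13: 5^1 ≡ 5; 5^2 ≡ 5² = 25 ≡ 12; 5^4 ≡ 12² = 144 ≡ 1. So 5^4 ≡ 1 (mod 13).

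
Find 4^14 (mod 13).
Using Fermat: 4^{12} ≡ 1 (mod 13). 14 ≡ 2 (mod 12). So 4^{14} ≡ 4^{2} ≡ 3 (mod 13)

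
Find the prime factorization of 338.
2 × 13^2

Divide by primes starting from smallest:
338 ÷ 2 = 169
169 ÷ 13 = 13
13 ÷ 13 = 1

338 = 2 × 13^2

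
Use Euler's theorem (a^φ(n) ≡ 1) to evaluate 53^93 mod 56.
By Euler: 53^{24} ≡ 1 (mod 56) since gcd(53, 56) = 1. 93 = 3×24 + 21. So 53^{93} ≡ 53^{21} ≡ 29 (mod 56)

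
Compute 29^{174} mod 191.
9

Using successive squaring:
Binary expansion of 174: 10101110
Powers of 29 mod 191 (each is the square of the previous):
  29^1 ≡ 29 (mod 191)
  29^2 ≡ 29² = 841 ≡ 77 (mod 191)
  29^4 ≡ 77² = 5929 ≡ 8 (mod 191)
  29^8 ≡ 8² = 64 ≡ 64 (mod 191)
  29^16 ≡ 64² = 4096 ≡ 85 (mod 191)
  29^32 ≡ 85² = 7225 ≡ 158 (mod 191)
  29^64 ≡ 158² = 24964 ≡ 134 (mod 191)
  29^128 ≡ 134² = 17956 ≡ 2 (mod 191)
174 = 128 + 32 + 8 + 4 + 2, so 29^174 = 29^128 × 29^32 × 29^8 × 29^4 × 29^2 ≡ 2 × 158 × 64 × 8 × 77 (mod 191)
Multiplying step by step:
  2 × 158 = 316 ≡ 125 (mod 191)
  125 × 64 = 8000 ≡ 169 (mod 191)
  169 × 8 = 1352 ≡ 15 (mod 191)
  15 × 77 = 1155 ≡ 9 (mod 191)
Result: 29^174 ≡ 9 (mod 191)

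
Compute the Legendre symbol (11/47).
(11/47) = 11^{23} mod 47 = -1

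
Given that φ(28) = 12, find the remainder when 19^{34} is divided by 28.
By Euler: 19^{12} ≡ 1 (mod 28) since gcd(19, 28) = 1. 34 = 2×12 + 10. So 19^{34} ≡ 19^{10} ≡ 9 (mod 28)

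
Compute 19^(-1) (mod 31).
18

Using Extended Euclidean Algorithm:
gcd(19, 31) = 1
Bezout coefficients: 19 × -13 + 31 × 8 = 1
So 19 × -13 ≡ 1 (mod 31)
The inverse is -13 mod 31 = 18
Verification: 19 × 18 = 342 = 11 × 31 + 1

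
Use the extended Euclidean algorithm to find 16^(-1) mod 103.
Extended GCD: 16(-45) + 103(7) = 1. So 16^(-1) ≡ 58 ≡ 58 (mod 103). Verify: 16 × 58 = 928 ≡ 1 (mod 103)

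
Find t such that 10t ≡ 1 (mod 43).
10^(-1) ≡ 13 (mod 43). Verification: 10 × 13 = 130 ≡ 1 (mod 43)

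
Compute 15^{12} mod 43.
35

Using successive squaring:
Binary expansion of 12: 1100
Powers of 15 mod 43 (each is the square of the previous):
  15^1 ≡ 15 (mod 43)
  15^2 ≡ 15² = 225 ≡ 10 (mod 43)
  15^4 ≡ 10² = 100 ≡ 14 (mod 43)
  15^8 ≡ 14² = 196 ≡ 24 (mod 43)
12 = 8 + 4, so 15^12 = 15^8 × 15^4 ≡ 24 × 14 (mod 43)
Multiplying step by step:
  24 × 14 = 336 ≡ 35 (mod 43)
Result: 15^12 ≡ 35 (mod 43)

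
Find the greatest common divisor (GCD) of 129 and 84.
3

Using the Euclidean algorithm:
129 = 1 × 84 + 45
84 = 1 × 45 + 39
45 = 1 × 39 + 6
39 = 6 × 6 + 3
6 = 2 × 3 + 0

GCD(129, 84) = 3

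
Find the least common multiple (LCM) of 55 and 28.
1540

First find GCD(55, 28) using the Euclidean algorithm:
55 = 1 × 28 + 27
28 = 1 × 27 + 1
27 = 27 × 1 + 0
GCD(55, 28) = 1

LCM formula: LCM(a, b) = (a × b) / GCD(a, b)
LCM(55, 28) = (55 × 28) / 1
LCM(55, 28) = 1540 / 1
LCM(55, 28) = 1540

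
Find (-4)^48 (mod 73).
Using repeated squaring. (-4) ≡ 69 (mod 73). 48 = 32 + 16 (binary 110000). Repeated squaring mod 73: 69^1 ≡ 69; 69^2 ≡ 69² = 4761 ≡ 16; 69^4 ≡ 16² = 256 ≡ 37; 69^8 ≡ 37² = 1369 ≡ 55; 69^16 ≡ 55² = 3025 ≡ 32; 69^32 ≡ 32² = 1024 ≡ 2. Multiply: (-4)^48 ≡ 69^32 × 69^16 ≡ 2 × 32 (mod 73): 2 × 32 = 64 ≡ 64. So (-4)^48 ≡ 64 (mod 73).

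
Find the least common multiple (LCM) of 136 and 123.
16728

First find GCD(136, 123) using the Euclidean algorithm:
136 = 1 × 123 + 13
123 = 9 × 13 + 6
13 = 2 × 6 + 1
6 = 6 × 1 + 0
GCD(136, 123) = 1

LCM formula: LCM(a, b) = (a × b) / GCD(a, b)
LCM(136, 123) = (136 × 123) / 1
LCM(136, 123) = 16728 / 1
LCM(136, 123) = 16728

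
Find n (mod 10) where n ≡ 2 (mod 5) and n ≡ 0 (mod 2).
M = 5 × 2 = 10. M₁ = 2, y₁ ≡ 3 (mod 5). M₂ = 5, y₂ ≡ 1 (mod 2). n = 2×2×3 + 0×5×1 ≡ 2 (mod 10)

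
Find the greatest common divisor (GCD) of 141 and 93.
3

Using the Euclidean algorithm:
141 = 1 × 93 + 48
93 = 1 × 48 + 45
48 = 1 × 45 + 3
45 = 15 × 3 + 0

GCD(141, 93) = 3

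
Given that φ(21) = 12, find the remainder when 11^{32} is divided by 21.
By Euler: 11^{12} ≡ 1 (mod 21) since gcd(11, 21) = 1. 32 = 2×12 + 8. So 11^{32} ≡ 11^{8} ≡ 16 (mod 21)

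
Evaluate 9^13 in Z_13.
Using Fermat: 9^{12} ≡ 1 (mod 13). 13 ≡ 1 (mod 12). So 9^{13} ≡ 9^{1} ≡ 9 (mod 13)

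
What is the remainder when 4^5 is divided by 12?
5 = 4 + 1 (binary 101). Repeated squaring mod 12: 4^1 ≡ 4; 4^2 ≡ 4² = 16 ≡ 4; 4^4 ≡ 4² = 16 ≡ 4. Multiply: 4^5 = 4^4 × 4^1 ≡ 4 × 4 (mod 12): 4 × 4 = 16 ≡ 4. So 4^5 ≡ 4 (mod 12).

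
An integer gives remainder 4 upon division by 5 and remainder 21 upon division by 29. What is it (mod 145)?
M = 5 × 29 = 145. M₁ = 29, y₁ ≡ 4 (mod 5). M₂ = 5, y₂ ≡ 6 (mod 29). r = 4×29×4 + 21×5×6 ≡ 79 (mod 145). The smallest positive such number is 79.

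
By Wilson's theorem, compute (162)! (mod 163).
By Wilson's theorem, (162)! ≡ -1 ≡ 162 (mod 163)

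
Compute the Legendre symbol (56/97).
(56/97) = 56^{48} mod 97 = -1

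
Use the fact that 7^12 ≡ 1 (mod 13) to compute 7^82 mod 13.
By Fermat: 7^{12} ≡ 1 (mod 13). 82 = 6×12 + 10. So 7^{82} ≡ 7^{10} ≡ 4 (mod 13)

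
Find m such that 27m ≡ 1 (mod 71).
27^(-1) ≡ 50 (mod 71). Verification: 27 × 50 = 1350 ≡ 1 (mod 71)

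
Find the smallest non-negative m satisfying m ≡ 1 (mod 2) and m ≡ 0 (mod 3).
M = 2 × 3 = 6. M₁ = 3, y₁ ≡ 1 (mod 2). M₂ = 2, y₂ ≡ 2 (mod 3). m = 1×3×1 + 0×2×2 ≡ 3 (mod 6)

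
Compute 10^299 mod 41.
Using Fermat: 10^{40} ≡ 1 (mod 41). 299 ≡ 19 (mod 40). So 10^{299} ≡ 10^{19} ≡ 37 (mod 41)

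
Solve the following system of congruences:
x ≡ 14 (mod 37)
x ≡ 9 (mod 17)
162

Using the Chinese Remainder Theorem:
M = product of moduli = 629
For equation 1: M_1 = 17, 17 ≡ 17 (mod 37), inverse of 17 mod 37 is 24 (check: 17 × 24 = 408 ≡ 1 (mod 37))
For equation 2: M_2 = 37, 37 ≡ 3 (mod 17), inverse of 37 mod 17 is 6 (check: 3 × 6 = 18 ≡ 1 (mod 17))
Combine: x ≡ Σ r_i×M_i×(M_i⁻¹ mod m_i) = 14×17×24 + 9×37×6 = 5712 + 1998 = 7710
7710 mod 629 = 162
x ≡ 162 (mod 629)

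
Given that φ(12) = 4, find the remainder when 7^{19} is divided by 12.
By Euler: 7^{4} ≡ 1 (mod 12) since gcd(7, 12) = 1. 19 = 4×4 + 3. So 7^{19} ≡ 7^{3} ≡ 7 (mod 12)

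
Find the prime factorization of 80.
2^4 × 5

Divide by primes starting from smallest:
80 ÷ 2 = 40
40 ÷ 2 = 20
20 ÷ 2 = 10
10 ÷ 2 = 5
5 ÷ 5 = 1

80 = 2^4 × 5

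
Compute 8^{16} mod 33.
25

Using successive squaring:
Binary expansion of 16: 10000
Powers of 8 mod 33 (each is the square of the previous):
  8^1 ≡ 8 (mod 33)
  8^2 ≡ 8² = 64 ≡ 31 (mod 33)
  8^4 ≡ 31² = 961 ≡ 4 (mod 33)
  8^8 ≡ 4² = 16 ≡ 16 (mod 33)
  8^16 ≡ 16² = 256 ≡ 25 (mod 33)
16 is a power of 2, so 8^16 is the last square: ≡ 25 (mod 33)
Result: 8^16 ≡ 25 (mod 33)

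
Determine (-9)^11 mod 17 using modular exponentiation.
Using repeated squaring. (-9) ≡ 8 (mod 17). 11 = 8 + 2 + 1 (binary 1011). Repeated squaring mod 17: 8^1 ≡ 8; 8^2 ≡ 8² = 64 ≡ 13; 8^4 ≡ 13² = 169 ≡ 16; 8^8 ≡ 16² = 256 ≡ 1. Multiply: (-9)^11 ≡ 8^8 × 8^2 × 8^1 ≡ 1 × 13 × 8 (mod 17): 1 × 13 = 13 ≡ 13; 13 × 8 = 104 ≡ 2. So (-9)^11 ≡ 2 (mod 17).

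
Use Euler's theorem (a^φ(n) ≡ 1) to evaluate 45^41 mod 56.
By Euler: 45^{24} ≡ 1 (mod 56) since gcd(45, 56) = 1. 41 = 1×24 + 17. So 45^{41} ≡ 45^{17} ≡ 5 (mod 56)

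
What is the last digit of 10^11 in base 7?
Using Fermat: 10^{6} ≡ 1 (mod 7). 11 ≡ 5 (mod 6). So 10^{11} ≡ 10^{5} ≡ 5 (mod 7)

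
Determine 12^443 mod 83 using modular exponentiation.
Using Fermat: 12^{82} ≡ 1 (mod 83). 443 ≡ 33 (mod 82). So 12^{443} ≡ 12^{33} ≡ 36 (mod 83)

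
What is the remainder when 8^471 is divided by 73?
Using Fermat: 8^{72} ≡ 1 (mod 73). 471 ≡ 39 (mod 72). So 8^{471} ≡ 8^{39} ≡ 1 (mod 73)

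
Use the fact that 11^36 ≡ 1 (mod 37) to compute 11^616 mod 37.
By Fermat: 11^{36} ≡ 1 (mod 37). 616 ≡ 4 (mod 36). So 11^{616} ≡ 11^{4} ≡ 26 (mod 37)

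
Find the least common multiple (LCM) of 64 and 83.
5312

First find GCD(64, 83) using the Euclidean algorithm:
64 = 0 × 83 + 64
83 = 1 × 64 + 19
64 = 3 × 19 + 7
19 = 2 × 7 + 5
7 = 1 × 5 + 2
5 = 2 × 2 + 1
2 = 2 × 1 + 0
GCD(64, 83) = 1

LCM formula: LCM(a, b) = (a × b) / GCD(a, b)
LCM(64, 83) = (64 × 83) / 1
LCM(64, 83) = 5312 / 1
LCM(64, 83) = 5312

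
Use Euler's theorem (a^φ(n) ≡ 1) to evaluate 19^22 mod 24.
By Euler: 19^{8} ≡ 1 (mod 24) since gcd(19, 24) = 1. 22 = 2×8 + 6. So 19^{22} ≡ 19^{6} ≡ 1 (mod 24)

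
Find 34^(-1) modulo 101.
3

Using Extended Euclidean Algorithm:
gcd(34, 101) = 1
Bezout coefficients: 34 × 3 + 101 × -1 = 1
So 34 × 3 ≡ 1 (mod 101)
The inverse is 3 mod 101 = 3
Verification: 34 × 3 = 102 = 1 × 101 + 1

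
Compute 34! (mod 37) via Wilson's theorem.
(36)! = (34)! × (35) × (36) ≡ -1 (mod 37). So (34)! ≡ -1 × [(36)(35)]^(-1) ≡ 18 (mod 37)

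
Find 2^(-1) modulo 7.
4

Using Extended Euclidean Algorithm:
gcd(2, 7) = 1
Bezout coefficients: 2 × -3 + 7 × 1 = 1
So 2 × -3 ≡ 1 (mod 7)
The inverse is -3 mod 7 = 4
Verification: 2 × 4 = 8 = 1 × 7 + 1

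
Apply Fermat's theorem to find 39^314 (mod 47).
By Fermat: 39^{46} ≡ 1 (mod 47). 314 = 6×46 + 38. So 39^{314} ≡ 39^{38} ≡ 24 (mod 47)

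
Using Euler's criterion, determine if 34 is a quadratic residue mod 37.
By Euler's criterion: 34^{18} ≡ 1 (mod 37). Since this equals 1, 34 is a QR.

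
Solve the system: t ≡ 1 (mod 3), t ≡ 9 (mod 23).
M = 3 × 23 = 69. M₁ = 23, y₁ ≡ 2 (mod 3). M₂ = 3, y₂ ≡ 8 (mod 23). t = 1×23×2 + 9×3×8 ≡ 55 (mod 69)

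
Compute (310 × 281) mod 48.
38

(310 × 281) = 87110
87110 mod 48 = 38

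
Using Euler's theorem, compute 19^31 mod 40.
By Euler: 19^{16} ≡ 1 (mod 40) since gcd(19, 40) = 1. 31 = 1×16 + 15. So 19^{31} ≡ 19^{15} ≡ 19 (mod 40)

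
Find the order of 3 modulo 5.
Powers of 3 mod 5: 3^1≡3, 3^2≡4, 3^3≡2, 3^4≡1. Order = 4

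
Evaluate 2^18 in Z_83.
Using repeated squaring. 18 = 16 + 2 (binary 10010). Repeated squaring mod 83: 2^1 ≡ 2; 2^2 ≡ 2² = 4 ≡ 4; 2^4 ≡ 4² = 16 ≡ 16; 2^8 ≡ 16² = 256 ≡ 7; 2^16 ≡ 7² = 49 ≡ 49. Multiply: 2^18 = 2^16 × 2^2 ≡ 49 × 4 (mod 83): 49 × 4 = 196 ≡ 30. So 2^18 ≡ 30 (mod 83).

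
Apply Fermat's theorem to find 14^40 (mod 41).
By Fermat's Little Theorem, 14^{40} ≡ 1 (mod 41) since 41 is prime and gcd(14, 41) = 1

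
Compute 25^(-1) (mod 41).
25^(-1) ≡ 23 (mod 41). Verification: 25 × 23 = 575 ≡ 1 (mod 41)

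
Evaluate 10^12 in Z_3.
Using Fermat: 10^{2} ≡ 1 (mod 3). 12 ≡ 0 (mod 2). So 10^{12} ≡ 10^{0} ≡ 1 (mod 3)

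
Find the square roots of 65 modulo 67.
The square roots of 65 mod 67 are 47 and 20. Verify: 47² = 2209 ≡ 65 (mod 67)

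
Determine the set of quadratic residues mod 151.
QRs mod 151: {1, 2, 4, 5, 8, 9, 10, 11, 16, 17, 18, 19, 20, 21, 22, 25, 29, 31, 32, 34, 36, 37, 38, 39, 40, 42, 43, 44, 45, 47, 49, 50, 55, 58, 59, 62, 64, 68, 69, 72, 74, 76, 78, 80, 81, 84, 85, 86, 88, 90, 91, 94, 95, 97, 98, 99, 100, 103, 105, 110, 116, 118, 121, 123, 124, 125, 127, 128, 136, 137, 138, 139, 144, 145, 148}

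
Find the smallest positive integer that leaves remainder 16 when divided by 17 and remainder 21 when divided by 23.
M = 17 × 23 = 391. M₁ = 23, y₁ ≡ 3 (mod 17). M₂ = 17, y₂ ≡ 19 (mod 23). y = 16×23×3 + 21×17×19 ≡ 67 (mod 391). The smallest positive such number is 67.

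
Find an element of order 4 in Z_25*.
7 has order 4 mod 25 since 7^{4} ≡ 1 (mod 25) and no smaller power works.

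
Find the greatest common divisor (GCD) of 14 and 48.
2

Using the Euclidean algorithm:
14 = 0 × 48 + 14
48 = 3 × 14 + 6
14 = 2 × 6 + 2
6 = 3 × 2 + 0

GCD(14, 48) = 2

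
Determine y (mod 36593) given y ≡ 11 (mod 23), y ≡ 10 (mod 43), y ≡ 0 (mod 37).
10545

Using the Chinese Remainder Theorem:
M = product of moduli = 36593
For equation 1: M_1 = 1591, 1591 ≡ 4 (mod 23), inverse of 1591 mod 23 is 6 (check: 4 × 6 = 24 ≡ 1 (mod 23))
For equation 2: M_2 = 851, 851 ≡ 34 (mod 43), inverse of 851 mod 43 is 19 (check: 34 × 19 = 646 ≡ 1 (mod 43))
For equation 3: M_3 = 989, 989 ≡ 27 (mod 37), inverse of 989 mod 37 is 11 (check: 27 × 11 = 297 ≡ 1 (mod 37))
Combine: y ≡ Σ r_i×M_i×(M_i⁻¹ mod m_i) = 11×1591×6 + 10×851×19 + 0×989×11 = 105006 + 161690 + 0 = 266696
266696 mod 36593 = 10545
y ≡ 10545 (mod 36593)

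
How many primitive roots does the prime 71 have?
Number of primitive roots mod 71 = φ(70) = 24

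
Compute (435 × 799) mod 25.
15

(435 × 799) = 347565
347565 mod 25 = 15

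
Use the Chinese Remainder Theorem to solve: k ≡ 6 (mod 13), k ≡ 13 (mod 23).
266

Using the Chinese Remainder Theorem:
M = product of moduli = 299
For equation 1: M_1 = 23, 23 ≡ 10 (mod 13), inverse of 23 mod 13 is 4 (check: 10 × 4 = 40 ≡ 1 (mod 13))
For equation 2: M_2 = 13, 13 ≡ 13 (mod 23), inverse of 13 mod 23 is 16 (check: 13 × 16 = 208 ≡ 1 (mod 23))
Combine: k ≡ Σ r_i×M_i×(M_i⁻¹ mod m_i) = 6×23×4 + 13×13×16 = 552 + 2704 = 3256
3256 mod 299 = 266
k ≡ 266 (mod 299)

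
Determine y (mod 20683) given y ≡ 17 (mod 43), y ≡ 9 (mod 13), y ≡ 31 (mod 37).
13906

Using the Chinese Remainder Theorem:
M = product of moduli = 20683
For equation 1: M_1 = 481, 481 ≡ 8 (mod 43), inverse of 481 mod 43 is 27 (check: 8 × 27 = 216 ≡ 1 (mod 43))
For equation 2: M_2 = 1591, 1591 ≡ 5 (mod 13), inverse of 1591 mod 13 is 8 (check: 5 × 8 = 40 ≡ 1 (mod 13))
For equation 3: M_3 = 559, 559 ≡ 4 (mod 37), inverse of 559 mod 37 is 28 (check: 4 × 28 = 112 ≡ 1 (mod 37))
Combine: y ≡ Σ r_i×M_i×(M_i⁻¹ mod m_i) = 17×481×27 + 9×1591×8 + 31×559×28 = 220779 + 114552 + 485212 = 820543
820543 mod 20683 = 13906
y ≡ 13906 (mod 20683)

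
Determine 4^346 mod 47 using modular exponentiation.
Using Fermat: 4^{46} ≡ 1 (mod 47). 346 ≡ 24 (mod 46). So 4^{346} ≡ 4^{24} ≡ 4 (mod 47)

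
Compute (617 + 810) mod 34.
33

(617 + 810) = 1427
1427 mod 34 = 33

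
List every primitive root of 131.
Primitive roots mod 131: {2, 6, 8, 10, 14, 17, 22, 23, 26, 29, 30, 31, 37, 40, 50, 54, 56, 57, 66, 67, 72, 76, 82, 83, 85, 87, 88, 90, 93, 95, 96, 97, 98, 103, 104, 106, 110, 111, 115, 116, 118, 119, 120, 122, 124, 126, 127, 128}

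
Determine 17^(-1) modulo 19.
17^(-1) ≡ 9 (mod 19). Verification: 17 × 9 = 153 ≡ 1 (mod 19)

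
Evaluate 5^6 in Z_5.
5 ≡ 0 (mod 5). 6 = 4 + 2 (binary 110). Repeated squaring mod 5: 0^1 ≡ 0; 0^2 ≡ 0² = 0 ≡ 0; 0^4 ≡ 0² = 0 ≡ 0. Multiply: 5^6 ≡ 0^4 × 0^2 ≡ 0 × 0 (mod 5): 0 × 0 = 0 ≡ 0. So 5^6 ≡ 0 (mod 5).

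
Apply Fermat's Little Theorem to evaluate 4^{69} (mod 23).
18

By Fermat's Little Theorem, a^(p-1) ≡ 1 (mod p) for prime p and gcd(a, p) = 1
Here p = 23, so 4^22 ≡ 1 (mod 23)
We can reduce the exponent: 69 mod 22 = 3
So 4^69 ≡ 4^3 (mod 23)
Computing: 4^3 mod 23 = 18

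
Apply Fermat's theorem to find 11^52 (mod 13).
By Fermat: 11^{12} ≡ 1 (mod 13). 52 = 4×12 + 4. So 11^{52} ≡ 11^{4} ≡ 3 (mod 13)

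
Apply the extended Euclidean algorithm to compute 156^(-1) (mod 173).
Extended GCD: 156(61) + 173(-55) = 1. So 156^(-1) ≡ 61 ≡ 61 (mod 173). Verify: 156 × 61 = 9516 ≡ 1 (mod 173)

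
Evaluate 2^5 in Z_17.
5 = 4 + 1 (binary 101). Repeated squaring mod 17: 2^1 ≡ 2; 2^2 ≡ 2² = 4 ≡ 4; 2^4 ≡ 4² = 16 ≡ 16. Multiply: 2^5 = 2^4 × 2^1 ≡ 16 × 2 (mod 17): 16 × 2 = 32 ≡ 15. So 2^5 ≡ 15 (mod 17).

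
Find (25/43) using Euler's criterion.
(25/43) = 25^{21} mod 43 = 1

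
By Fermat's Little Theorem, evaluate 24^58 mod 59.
By Fermat's Little Theorem, 24^{58} ≡ 1 (mod 59) since 59 is prime and gcd(24, 59) = 1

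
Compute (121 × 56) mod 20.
16

(121 × 56) = 6776
6776 mod 20 = 16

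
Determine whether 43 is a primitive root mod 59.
p - 1 = 58 has prime divisors 2, 29. Check 43^(58/q) mod 59 for each: 43^(58/2) = 43^29 ≡ 58, 43^(58/29) = 43^2 ≡ 20 (mod 59). None of these is 1, so 43 has order 58 = φ(59), so it is a primitive root mod 59.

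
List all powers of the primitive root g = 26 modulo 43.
g^1, g^2, ..., g^{42} mod 43: {26, 31, 32, 15, 3, 35, 7, 10, 2, 9, 19, 21, 30, 6, 27, 14, 20, 4, 18, 38, 42, 17, 12, 11, 28, 40, 8, 36, 33, 41, 34, 24, 22, 13, 37, 16, 29, 23, 39, 25, 5, 1}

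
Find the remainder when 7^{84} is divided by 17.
By Fermat: 7^{16} ≡ 1 (mod 17). 84 = 5×16 + 4. So 7^{84} ≡ 7^{4} ≡ 4 (mod 17)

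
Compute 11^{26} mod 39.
4

Using successive squaring:
Binary expansion of 26: 11010
Powers of 11 mod 39 (each is the square of the previous):
  11^1 ≡ 11 (mod 39)
  11^2 ≡ 11² = 121 ≡ 4 (mod 39)
  11^4 ≡ 4² = 16 ≡ 16 (mod 39)
  11^8 ≡ 16² = 256 ≡ 22 (mod 39)
  11^16 ≡ 22² = 484 ≡ 16 (mod 39)
26 = 16 + 8 + 2, so 11^26 = 11^16 × 11^8 × 11^2 ≡ 16 × 22 × 4 (mod 39)
Multiplying step by step:
  16 × 22 = 352 ≡ 1 (mod 39)
  1 × 4 = 4 ≡ 4 (mod 39)
Result: 11^26 ≡ 4 (mod 39)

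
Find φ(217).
180

Prime factorization: 217 = 7 × 31
Using the formula φ(n) = n × Π(1 - 1/p) for each prime factor p:
φ(217) = 217 × (1 - 1/7) × (1 - 1/31)
φ(217) = 180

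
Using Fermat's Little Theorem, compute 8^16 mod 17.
By Fermat's Little Theorem, 8^{16} ≡ 1 (mod 17) since 17 is prime and gcd(8, 17) = 1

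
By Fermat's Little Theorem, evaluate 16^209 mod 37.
By Fermat: 16^{36} ≡ 1 (mod 37). 209 = 5×36 + 29. So 16^{209} ≡ 16^{29} ≡ 34 (mod 37)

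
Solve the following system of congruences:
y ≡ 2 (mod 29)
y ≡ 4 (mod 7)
60

Using the Chinese Remainder Theorem:
M = product of moduli = 203
For equation 1: M_1 = 7, 7 ≡ 7 (mod 29), inverse of 7 mod 29 is 25 (check: 7 × 25 = 175 ≡ 1 (mod 29))
For equation 2: M_2 = 29, 29 ≡ 1 (mod 7), inverse of 29 mod 7 is 1 (check: 1 × 1 = 1 ≡ 1 (mod 7))
Combine: y ≡ Σ r_i×M_i×(M_i⁻¹ mod m_i) = 2×7×25 + 4×29×1 = 350 + 116 = 466
466 mod 203 = 60
y ≡ 60 (mod 203)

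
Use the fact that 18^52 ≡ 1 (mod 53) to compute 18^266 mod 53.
By Fermat: 18^{52} ≡ 1 (mod 53). 266 ≡ 6 (mod 52). So 18^{266} ≡ 18^{6} ≡ 4 (mod 53)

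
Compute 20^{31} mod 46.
28

Using successive squaring:
Binary expansion of 31: 11111
Powers of 20 mod 46 (each is the square of the previous):
  20^1 ≡ 20 (mod 46)
  20^2 ≡ 20² = 400 ≡ 32 (mod 46)
  20^4 ≡ 32² = 1024 ≡ 12 (mod 46)
  20^8 ≡ 12² = 144 ≡ 6 (mod 46)
  20^16 ≡ 6² = 36 ≡ 36 (mod 46)
31 = 16 + 8 + 4 + 2 + 1, so 20^31 = 20^16 × 20^8 × 20^4 × 20^2 × 20^1 ≡ 36 × 6 × 12 × 32 × 20 (mod 46)
Multiplying step by step:
  36 × 6 = 216 ≡ 32 (mod 46)
  32 × 12 = 384 ≡ 16 (mod 46)
  16 × 32 = 512 ≡ 6 (mod 46)
  6 × 20 = 120 ≡ 28 (mod 46)
Result: 20^31 ≡ 28 (mod 46)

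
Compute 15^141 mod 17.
Using Fermat: 15^{16} ≡ 1 (mod 17). 141 ≡ 13 (mod 16). So 15^{141} ≡ 15^{13} ≡ 2 (mod 17)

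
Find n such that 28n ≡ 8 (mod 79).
68

Since gcd(28, 79) = 1 divides 8, a solution exists.
Multiply both sides by the inverse of 28 mod 79:
  28^(-1) mod 79 = 48
  x ≡ 48 × 8 ≡ 384 ≡ 68 (mod 79)
Verification: 28 × 68 = 1904 = 24 × 79 + 8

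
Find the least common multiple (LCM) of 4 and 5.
20

First find GCD(4, 5) using the Euclidean algorithm:
4 = 0 × 5 + 4
5 = 1 × 4 + 1
4 = 4 × 1 + 0
GCD(4, 5) = 1

LCM formula: LCM(a, b) = (a × b) / GCD(a, b)
LCM(4, 5) = (4 × 5) / 1
LCM(4, 5) = 20 / 1
LCM(4, 5) = 20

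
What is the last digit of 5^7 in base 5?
5 ≡ 0 (mod 5). 7 = 4 + 2 + 1 (binary 111). Repeated squaring mod 5: 0^1 ≡ 0; 0^2 ≡ 0² = 0 ≡ 0; 0^4 ≡ 0² = 0 ≡ 0. Multiply: 5^7 ≡ 0^4 × 0^2 × 0^1 ≡ 0 × 0 × 0 (mod 5): 0 × 0 = 0 ≡ 0; 0 × 0 = 0 ≡ 0. So 5^7 ≡ 0 (mod 5).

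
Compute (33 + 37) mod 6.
4

(33 + 37) = 70
70 mod 6 = 4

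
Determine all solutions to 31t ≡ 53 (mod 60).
23

Since gcd(31, 60) = 1 divides 53, a solution exists.
Multiply both sides by the inverse of 31 mod 60:
  31^(-1) mod 60 = 31
  x ≡ 31 × 53 ≡ 1643 ≡ 23 (mod 60)
Verification: 31 × 23 = 713 = 11 × 60 + 53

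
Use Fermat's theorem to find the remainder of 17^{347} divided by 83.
21

By Fermat's Little Theorem, a^(p-1) ≡ 1 (mod p) for prime p and gcd(a, p) = 1
Here p = 83, so 17^82 ≡ 1 (mod 83)
We can reduce the exponent: 347 mod 82 = 19
So 17^347 ≡ 17^19 (mod 83)
Computing: 17^19 mod 83 = 21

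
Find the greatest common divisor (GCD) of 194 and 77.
1

Using the Euclidean algorithm:
194 = 2 × 77 + 40
77 = 1 × 40 + 37
40 = 1 × 37 + 3
37 = 12 × 3 + 1
3 = 3 × 1 + 0

GCD(194, 77) = 1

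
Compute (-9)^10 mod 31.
(-9) ≡ 22 (mod 31). 10 = 8 + 2 (binary 1010). Repeated squaring mod 31: 22^1 ≡ 22; 22^2 ≡ 22² = 484 ≡ 19; 22^4 ≡ 19² = 361 ≡ 20; 22^8 ≡ 20² = 400 ≡ 28. Multiply: (-9)^10 ≡ 22^8 × 22^2 ≡ 28 × 19 (mod 31): 28 × 19 = 532 ≡ 5. So (-9)^10 ≡ 5 (mod 31).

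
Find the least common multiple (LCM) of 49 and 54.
2646

First find GCD(49, 54) using the Euclidean algorithm:
49 = 0 × 54 + 49
54 = 1 × 49 + 5
49 = 9 × 5 + 4
5 = 1 × 4 + 1
4 = 4 × 1 + 0
GCD(49, 54) = 1

LCM formula: LCM(a, b) = (a × b) / GCD(a, b)
LCM(49, 54) = (49 × 54) / 1
LCM(49, 54) = 2646 / 1
LCM(49, 54) = 2646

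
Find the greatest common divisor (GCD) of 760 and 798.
38

Using the Euclidean algorithm:
760 = 0 × 798 + 760
798 = 1 × 760 + 38
760 = 20 × 38 + 0

GCD(760, 798) = 38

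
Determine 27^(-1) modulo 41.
27^(-1) ≡ 38 (mod 41). Verification: 27 × 38 = 1026 ≡ 1 (mod 41)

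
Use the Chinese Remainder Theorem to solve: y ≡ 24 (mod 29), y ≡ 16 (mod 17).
169

Using the Chinese Remainder Theorem:
M = product of moduli = 493
For equation 1: M_1 = 17, 17 ≡ 17 (mod 29), inverse of 17 mod 29 is 12 (check: 17 × 12 = 204 ≡ 1 (mod 29))
For equation 2: M_2 = 29, 29 ≡ 12 (mod 17), inverse of 29 mod 17 is 10 (check: 12 × 10 = 120 ≡ 1 (mod 17))
Combine: y ≡ Σ r_i×M_i×(M_i⁻¹ mod m_i) = 24×17×12 + 16×29×10 = 4896 + 4640 = 9536
9536 mod 493 = 169
y ≡ 169 (mod 493)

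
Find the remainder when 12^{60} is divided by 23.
By Fermat: 12^{22} ≡ 1 (mod 23). 60 = 2×22 + 16. So 12^{60} ≡ 12^{16} ≡ 18 (mod 23)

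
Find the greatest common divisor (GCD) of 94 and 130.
2

Using the Euclidean algorithm:
94 = 0 × 130 + 94
130 = 1 × 94 + 36
94 = 2 × 36 + 22
36 = 1 × 22 + 14
22 = 1 × 14 + 8
14 = 1 × 8 + 6
8 = 1 × 6 + 2
6 = 3 × 2 + 0

GCD(94, 130) = 2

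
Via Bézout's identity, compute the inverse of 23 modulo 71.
Extended GCD: 23(34) + 71(-11) = 1. So 23^(-1) ≡ 34 ≡ 34 (mod 71). Verify: 23 × 34 = 782 ≡ 1 (mod 71)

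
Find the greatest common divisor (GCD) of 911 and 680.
1

Using the Euclidean algorithm:
911 = 1 × 680 + 231
680 = 2 × 231 + 218
231 = 1 × 218 + 13
218 = 16 × 13 + 10
13 = 1 × 10 + 3
10 = 3 × 3 + 1
3 = 3 × 1 + 0

GCD(911, 680) = 1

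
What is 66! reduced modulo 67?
By Wilson's theorem, (66)! ≡ -1 ≡ 66 (mod 67)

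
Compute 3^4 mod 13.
4 = 4 (binary 100). Repeated squaring mod 13: 3^1 ≡ 3; 3^2 ≡ 3² = 9 ≡ 9; 3^4 ≡ 9² = 81 ≡ 3. So 3^4 ≡ 3 (mod 13).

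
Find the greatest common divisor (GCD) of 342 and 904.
2

Using the Euclidean algorithm:
342 = 0 × 904 + 342
904 = 2 × 342 + 220
342 = 1 × 220 + 122
220 = 1 × 122 + 98
122 = 1 × 98 + 24
98 = 4 × 24 + 2
24 = 12 × 2 + 0

GCD(342, 904) = 2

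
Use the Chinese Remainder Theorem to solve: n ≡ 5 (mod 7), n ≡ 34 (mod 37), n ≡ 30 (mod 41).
7656

Using the Chinese Remainder Theorem:
M = product of moduli = 10619
For equation 1: M_1 = 1517, 1517 ≡ 5 (mod 7), inverse of 1517 mod 7 is 3 (check: 5 × 3 = 15 ≡ 1 (mod 7))
For equation 2: M_2 = 287, 287 ≡ 28 (mod 37), inverse of 287 mod 37 is 4 (check: 28 × 4 = 112 ≡ 1 (mod 37))
For equation 3: M_3 = 259, 259 ≡ 13 (mod 41), inverse of 259 mod 41 is 19 (check: 13 × 19 = 247 ≡ 1 (mod 41))
Combine: n ≡ Σ r_i×M_i×(M_i⁻¹ mod m_i) = 5×1517×3 + 34×287×4 + 30×259×19 = 22755 + 39032 + 147630 = 209417
209417 mod 10619 = 7656
n ≡ 7656 (mod 10619)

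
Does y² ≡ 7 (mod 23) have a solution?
By Euler's criterion: 7^{11} ≡ 22 (mod 23). Since this equals -1 (≡ 22), 7 is not a QR.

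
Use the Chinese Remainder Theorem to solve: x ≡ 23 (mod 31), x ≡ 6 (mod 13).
240

Using the Chinese Remainder Theorem:
M = product of moduli = 403
For equation 1: M_1 = 13, 13 ≡ 13 (mod 31), inverse of 13 mod 31 is 12 (check: 13 × 12 = 156 ≡ 1 (mod 31))
For equation 2: M_2 = 31, 31 ≡ 5 (mod 13), inverse of 31 mod 13 is 8 (check: 5 × 8 = 40 ≡ 1 (mod 13))
Combine: x ≡ Σ r_i×M_i×(M_i⁻¹ mod m_i) = 23×13×12 + 6×31×8 = 3588 + 1488 = 5076
5076 mod 403 = 240
x ≡ 240 (mod 403)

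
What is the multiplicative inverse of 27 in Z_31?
27^(-1) ≡ 23 (mod 31). Verification: 27 × 23 = 621 ≡ 1 (mod 31)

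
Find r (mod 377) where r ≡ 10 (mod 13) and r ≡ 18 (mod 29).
M = 13 × 29 = 377. M₁ = 29, y₁ ≡ 9 (mod 13). M₂ = 13, y₂ ≡ 9 (mod 29). r = 10×29×9 + 18×13×9 ≡ 192 (mod 377)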